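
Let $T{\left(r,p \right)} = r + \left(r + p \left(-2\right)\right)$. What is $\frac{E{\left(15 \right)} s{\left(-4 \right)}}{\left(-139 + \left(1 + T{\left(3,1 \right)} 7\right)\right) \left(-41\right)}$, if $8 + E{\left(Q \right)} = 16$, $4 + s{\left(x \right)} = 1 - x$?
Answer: $\frac{4}{2255} \approx 0.0017738$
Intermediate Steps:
$s{\left(x \right)} = -3 - x$ ($s{\left(x \right)} = -4 - \left(-1 + x\right) = -3 - x$)
$E{\left(Q \right)} = 8$ ($E{\left(Q \right)} = -8 + 16 = 8$)
$T{\left(r,p \right)} = - 2 p + 2 r$ ($T{\left(r,p \right)} = r - \left(- r + 2 p\right) = - 2 p + 2 r$)
$\frac{E{\left(15 \right)} s{\left(-4 \right)}}{\left(-139 + \left(1 + T{\left(3,1 \right)} 7\right)\right) \left(-41\right)} = \frac{8 \left(-3 - -4\right)}{\left(-139 + \left(1 + \left(\left(-2\right) 1 + 2 \cdot 3\right) 7\right)\right) \left(-41\right)} = \frac{8 \left(-3 + 4\right)}{\left(-139 + \left(1 + \left(-2 + 6\right) 7\right)\right) \left(-41\right)} = \frac{8 \cdot 1}{\left(-139 + \left(1 + 4 \cdot 7\right)\right) \left(-41\right)} = \frac{8}{\left(-139 + \left(1 + 28\right)\right) \left(-41\right)} = \frac{8}{\left(-139 + 29\right) \left(-41\right)} = \frac{8}{\left(-110\right) \left(-41\right)} = \frac{8}{4510} = 8 \cdot \frac{1}{4510} = \frac{4}{2255}$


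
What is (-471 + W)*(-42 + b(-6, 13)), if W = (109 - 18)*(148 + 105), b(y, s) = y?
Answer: -1082496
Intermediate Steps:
W = 23023 (W = 91*253 = 23023)
(-471 + W)*(-42 + b(-6, 13)) = (-471 + 23023)*(-42 - 6) = 22552*(-48) = -1082496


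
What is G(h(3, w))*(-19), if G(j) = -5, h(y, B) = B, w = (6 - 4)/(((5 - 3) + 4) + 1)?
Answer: 95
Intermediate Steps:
w = 2/7 (w = 2/((2 + 4) + 1) = 2/(6 + 1) = 2/7 ≈ 0.28571)
G(h(3, w))*(-19) = -5*(-19) = 95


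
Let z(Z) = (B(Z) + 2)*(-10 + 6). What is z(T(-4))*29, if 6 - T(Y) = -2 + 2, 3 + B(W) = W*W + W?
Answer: -4756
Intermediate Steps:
B(W) = -3 + W + W² (B(W) = -3 + (W*W + W) = -3 + (W² + W) = -3 + (W + W²) = -3 + W + W²)
T(Y) = 6 (T(Y) = 6 - (-2 + 2) = 6 - 1*0 = 6 + 0 = 6)
z(Z) = 4 - 4*Z - 4*Z² (z(Z) = ((-3 + Z + Z²) + 2)*(-10 + 6) = (-1 + Z + Z²)*(-4) = 4 - 4*Z - 4*Z²)
z(T(-4))*29 = (4 - 4*6 - 4*6²)*29 = (4 - 24 - 4*36)*29 = (4 - 24 - 144)*29 = -164*29 = -4756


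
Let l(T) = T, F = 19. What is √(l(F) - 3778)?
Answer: I*√3759 ≈ 61.311*I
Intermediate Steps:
√(l(F) - 3778) = √(19 - 3778) = √(-3759) = I*√3759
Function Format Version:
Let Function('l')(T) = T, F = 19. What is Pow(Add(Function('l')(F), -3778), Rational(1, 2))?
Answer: Mul(I, Pow(3759, Rational(1, 2))) ≈ Mul(61.311, I)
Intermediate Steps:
Pow(Add(Function('l')(F), -3778), Rational(1, 2)) = Pow(Add(19, -3778), Rational(1, 2)) = Pow(-3759, Rational(1, 2)) = Mul(I, Pow(3759, Rational(1, 2)))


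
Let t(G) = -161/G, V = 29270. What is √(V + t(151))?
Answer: √667360959/151 ≈ 171.08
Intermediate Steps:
√(V + t(151)) = √(29270 - 161/151) = √(4419609/151) = √667360959/151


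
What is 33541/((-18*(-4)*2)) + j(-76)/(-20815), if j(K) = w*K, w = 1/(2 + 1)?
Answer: 698159563/2997360 ≈ 232.92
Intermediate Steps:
w = ⅓ (w = 1/3 = ⅓ ≈ 0.33333)
j(K) = K/3
33541/((-18*(-4)*2)) + j(-76)/(-20815) = 33541/((-18*(-4)*2)) + ((⅓)*(-76))/(-20815) = 33541/((72*2)) - 76/3*(-1/20815) = 33541/144 + 76/62445 = 698159563/2997360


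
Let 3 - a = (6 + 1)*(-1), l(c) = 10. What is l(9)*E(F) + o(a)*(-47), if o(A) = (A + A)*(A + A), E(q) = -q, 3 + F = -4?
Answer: -18730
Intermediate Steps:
F = -7 (F = -3 - 4 = -7)
a = 10 (a = 3 - (6 + 1)*(-1) = 3 - 7*(-1) = 3 - 1*(-7) = 3 + 7 = 10)
o(A) = 4*A² (o(A) = (2*A)*(2*A) = 4*A²)
l(9)*E(F) + o(a)*(-47) = 10*(-1*(-7)) + (4*10²)*(-47) = 10*7 + (4*100)*(-47) = 70 + 400*(-47) = 70 - 18800 = -18730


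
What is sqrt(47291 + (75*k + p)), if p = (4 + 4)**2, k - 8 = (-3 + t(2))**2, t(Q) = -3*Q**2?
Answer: sqrt(64830) ≈ 254.62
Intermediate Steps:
k = 233 (k = 8 + (-3 - 3*2**2)**2 = 8 + (-3 - 3*4)**2 = 8 + (-3 - 12)**2 = 8 + (-15)**2 = 8 + 225 = 233)
p = 64 (p = 8**2 = 64)
sqrt(47291 + (75*k + p)) = sqrt(47291 + (75*233 + 64)) = sqrt(47291 + (17475 + 64)) = sqrt(47291 + 17539) = sqrt(64830)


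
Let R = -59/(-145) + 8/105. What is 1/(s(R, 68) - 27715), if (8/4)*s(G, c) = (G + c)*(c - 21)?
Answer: -6090/158983393 ≈ -3.8306e-5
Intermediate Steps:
R = 1471/3045 (R = -59*(-1/145) + 8*(1/105) = 59/145 + 8/105 = 1471/3045 ≈ 0.48309)
s(G, c) = (-21 + c)*(G + c)/2 (s(G, c) = ((G + c)*(c - 21))/2 = ((G + c)*(-21 + c))/2 = ((-21 + c)*(G + c))/2 = (-21 + c)*(G + c)/2)
1/(s(R, 68) - 27715) = 1/(((½)*68² - 21/2*1471/3045 - 21/2*68 + (½)*(1471/3045)*68) - 27715) = 1/(((½)*4624 - 1471/290 - 714 + 50014/3045) - 27715) = 1/((2312 - 1471/290 - 714 + 50014/3045) - 27715) = 1/(9800957/6090 - 27715) = 1/(-158983393/6090) = -6090/158983393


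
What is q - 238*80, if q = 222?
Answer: -18818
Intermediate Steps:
q - 238*80 = 222 - 238*80 = 222 - 19040 = -18818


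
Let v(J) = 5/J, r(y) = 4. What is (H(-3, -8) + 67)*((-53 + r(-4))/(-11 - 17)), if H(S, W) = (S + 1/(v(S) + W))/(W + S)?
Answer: 150241/1276 ≈ 117.74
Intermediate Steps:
H(S, W) = (S + 1/(W + 5/S))/(S + W) (H(S, W) = (S + 1/(5/S + W))/(W + S) = (S + 1/(W + 5/S))/(S + W))
(H(-3, -8) + 67)*((-53 + r(-4))/(-11 - 17)) = (-3*(6 - 3*(-8))/(5*(-8) - 3*(5 + (-8)² - 3*(-8))) + 67)*((-53 + 4)/(-11 - 17)) = (-3*(6 + 24)/(-40 - 3*(5 + 64 + 24)) + 67)*(-49/(-28)) = (-3*30/(-40 - 3*93) + 67)*(-49*(-1/28)) = (-3*30/(-40 - 279) + 67)*(7/4) = (-3*30/(-319) + 67)*(7/4) = (-3*(-1/319)*30 + 67)*(7/4) = (90/319 + 67)*(7/4) = (21463/319)*(7/4) = 150241/1276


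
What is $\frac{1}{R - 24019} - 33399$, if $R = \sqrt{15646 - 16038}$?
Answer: $- \frac{19268309061466}{576912753} - \frac{14 i \sqrt{2}}{576912753} \approx -33399.0 - 3.4319 \cdot 10^{-8} i$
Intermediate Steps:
$R = 14 i \sqrt{2}$ ($R = \sqrt{-392} = 14 i \sqrt{2} \approx 19.799 i$)
$\frac{1}{R - 24019} - 33399 = \frac{1}{14 i \sqrt{2} - 24019} - 33399 = \frac{1}{-24019 + 14 i \sqrt{2}} - 33399 = -33399 + \frac{1}{-24019 + 14 i \sqrt{2}}$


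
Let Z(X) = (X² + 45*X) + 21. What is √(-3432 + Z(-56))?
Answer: I*√2795 ≈ 52.868*I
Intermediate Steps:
Z(X) = 21 + X² + 45*X
√(-3432 + Z(-56)) = √(-3432 + (21 + (-56)² + 45*(-56))) = √(-3432 + (21 + 3136 - 2520)) = √(-3432 + 637) = √(-2795) = I*√2795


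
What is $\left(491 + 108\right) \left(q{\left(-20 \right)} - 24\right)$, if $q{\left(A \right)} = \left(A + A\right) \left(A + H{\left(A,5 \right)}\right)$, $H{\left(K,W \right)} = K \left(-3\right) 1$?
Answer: $-972776$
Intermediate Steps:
$H{\left(K,W \right)} = - 3 K$ ($H{\left(K,W \right)} = - 3 K 1 = - 3 K$)
$q{\left(A \right)} = - 4 A^{2}$ ($q{\left(A \right)} = \left(A + A\right) \left(A - 3 A\right) = 2 A \left(- 2 A\right) = - 4 A^{2}$)
$\left(491 + 108\right) \left(q{\left(-20 \right)} - 24\right) = \left(491 + 108\right) \left(- 4 \left(-20\right)^{2} - 24\right) = 599 \left(\left(-4\right) 400 - 24\right) = 599 \left(-1600 - 24\right) = 599 \left(-1624\right) = -972776$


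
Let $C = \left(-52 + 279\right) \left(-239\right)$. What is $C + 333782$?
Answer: $279529$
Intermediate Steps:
$C = -54253$ ($C = 227 \left(-239\right) = -54253$)
$C + 333782 = -54253 + 333782 = 279529$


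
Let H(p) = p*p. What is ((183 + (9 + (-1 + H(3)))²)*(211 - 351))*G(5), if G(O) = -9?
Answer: 594720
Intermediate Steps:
H(p) = p²
((183 + (9 + (-1 + H(3)))²)*(211 - 351))*G(5) = ((183 + (9 + (-1 + 3²))²)*(211 - 351))*(-9) = ((183 + (9 + (-1 + 9))²)*(-140))*(-9) = ((183 + (9 + 8)²)*(-140))*(-9) = ((183 + 17²)*(-140))*(-9) = ((183 + 289)*(-140))*(-9) = (472*(-140))*(-9) = -66080*(-9) = 594720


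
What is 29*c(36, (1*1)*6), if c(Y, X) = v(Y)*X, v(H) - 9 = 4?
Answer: 2262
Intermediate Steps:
v(H) = 13 (v(H) = 9 + 4 = 13)
c(Y, X) = 13*X
29*c(36, (1*1)*6) = 29*(13*((1*1)*6)) = 29*(13*(1*6)) = 29*(13*6) = 29*78 = 2262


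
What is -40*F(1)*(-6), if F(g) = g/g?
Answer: 240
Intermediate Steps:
F(g) = 1
-40*F(1)*(-6) = -40*1*(-6) = -40*(-6) = 240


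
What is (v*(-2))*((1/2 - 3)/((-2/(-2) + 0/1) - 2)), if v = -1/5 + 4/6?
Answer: -7/3 ≈ -2.3333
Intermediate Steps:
v = 7/15 (v = -1*⅕ + 4*(⅙) = -⅕ + ⅔ = 7/15 ≈ 0.46667)
(v*(-2))*((1/2 - 3)/((-2/(-2) + 0/1) - 2)) = ((7/15)*(-2))*((1/2 - 3)/((-2/(-2) + 0/1) - 2)) = -14*(1*(½) - 3)/(15*((-2*(-½) + 0*1) - 2)) = -14*(½ - 3)/(15*((1 + 0) - 2)) = -(-7)/(3*(1 - 2)) = -(-7)/(3*(-1)) = -(-7)*(-1)/3 = -14/15*5/2 = -7/3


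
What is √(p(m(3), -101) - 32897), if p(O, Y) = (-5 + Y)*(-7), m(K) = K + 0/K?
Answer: I*√32155 ≈ 179.32*I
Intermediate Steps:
m(K) = K (m(K) = K + 0 = K)
p(O, Y) = 35 - 7*Y
√(p(m(3), -101) - 32897) = √((35 - 7*(-101)) - 32897) = √((35 + 707) - 32897) = √(742 - 32897) = √(-32155) = I*√32155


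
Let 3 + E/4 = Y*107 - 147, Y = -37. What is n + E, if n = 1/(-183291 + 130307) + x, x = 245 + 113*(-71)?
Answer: -1282954577/52984 ≈ -24214.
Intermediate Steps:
x = -7778 (x = 245 - 8023 = -7778)
E = -16436 (E = -12 + 4*(-37*107 - 147) = -12 + 4*(-3959 - 147) = -12 + 4*(-4106) = -12 - 16424 = -16436)
n = -412109553/52984 (n = 1/(-183291 + 130307) - 7778 = 1/(-52984) - 7778 = -1/52984 - 7778 = -412109553/52984 ≈ -7778.0)
n + E = -412109553/52984 - 16436 = -1282954577/52984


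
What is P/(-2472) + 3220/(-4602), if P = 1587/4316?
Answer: -440538113/629479968 ≈ -0.69984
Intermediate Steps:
P = 1587/4316 (P = 1587*(1/4316) = 1587/4316 ≈ 0.36770)
P/(-2472) + 3220/(-4602) = (1587/4316)/(-2472) + 3220/(-4602) = (1587/4316)*(-1/2472) + 3220*(-1/4602) = -529/3556384 - 1610/2301 = -440538113/629479968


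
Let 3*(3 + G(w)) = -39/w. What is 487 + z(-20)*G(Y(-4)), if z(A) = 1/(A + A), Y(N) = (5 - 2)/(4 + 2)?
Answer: 19509/40 ≈ 487.73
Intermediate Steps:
Y(N) = ½ (Y(N) = 3/6 = 3*(⅙) = ½)
G(w) = -3 - 13/w (G(w) = -3 + (-39/w)/3 = -3 - 13/w)
z(A) = 1/(2*A)
487 + z(-20)*G(Y(-4)) = 487 + ((½)/(-20))*(-3 - 13/½) = 487 + ((½)*(-1/20))*(-3 - 13*2) = 487 - (-3 - 26)/40 = 487 - 1/40*(-29) = 487 + 29/40 = 19509/40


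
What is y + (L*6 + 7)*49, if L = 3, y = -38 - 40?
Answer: 1147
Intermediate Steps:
y = -78
y + (L*6 + 7)*49 = -78 + (3*6 + 7)*49 = -78 + (18 + 7)*49 = -78 + 25*49 = -78 + 1225 = 1147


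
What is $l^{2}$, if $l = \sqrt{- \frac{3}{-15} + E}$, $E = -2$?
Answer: $- \frac{9}{5} \approx -1.8$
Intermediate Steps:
$l = \frac{3 i \sqrt{5}}{5}$ ($l = \sqrt{- \frac{3}{-15} - 2} = \sqrt{\left(-3\right) \left(- \frac{1}{15}\right) - 2} = \sqrt{\frac{1}{5} - 2} = \sqrt{- \frac{9}{5}} = \frac{3 i \sqrt{5}}{5} \approx 1.3416 i$)
$l^{2} = \left(\frac{3 i \sqrt{5}}{5}\right)^{2} = - \frac{9}{5}$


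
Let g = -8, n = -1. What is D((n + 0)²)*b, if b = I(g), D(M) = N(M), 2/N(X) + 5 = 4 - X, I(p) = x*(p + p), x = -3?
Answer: -48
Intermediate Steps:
I(p) = -6*p (I(p) = -3*(p + p) = -6*p)
N(X) = 2/(-1 - X) (N(X) = 2/(-5 + (4 - X)) = 2/(-1 - X))
D(M) = -2/(1 + M)
b = 48 (b = -6*(-8) = 48)
D((n + 0)²)*b = -2/(1 + (-1 + 0)²)*48 = -2/(1 + (-1)²)*48 = -2/(1 + 1)*48 = -2/2*48 = -2*½*48 = -1*48 = -48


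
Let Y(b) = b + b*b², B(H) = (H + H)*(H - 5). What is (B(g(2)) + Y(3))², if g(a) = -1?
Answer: 1764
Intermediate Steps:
B(H) = 2*H*(-5 + H) (B(H) = (2*H)*(-5 + H) = 2*H*(-5 + H))
Y(b) = b + b³
(B(g(2)) + Y(3))² = (2*(-1)*(-5 - 1) + (3 + 3³))² = (2*(-1)*(-6) + (3 + 27))² = (12 + 30)² = 42² = 1764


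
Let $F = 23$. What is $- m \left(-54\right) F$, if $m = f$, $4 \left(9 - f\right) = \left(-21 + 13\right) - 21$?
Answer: $\frac{40365}{2} \approx 20183.0$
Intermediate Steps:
$f = \frac{65}{4}$ ($f = 9 - \frac{\left(-21 + 13\right) - 21}{4} = 9 - \frac{-8 - 21}{4} = 9 - - \frac{29}{4} = 9 + \frac{29}{4} = \frac{65}{4} \approx 16.25$)
$m = \frac{65}{4} \approx 16.25$
$- m \left(-54\right) F = - \frac{65}{4} \left(-54\right) 23 = - \frac{\left(-1755\right) 23}{2} = \left(-1\right) \left(- \frac{40365}{2}\right) = \frac{40365}{2}$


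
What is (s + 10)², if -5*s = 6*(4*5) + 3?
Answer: 5329/25 ≈ 213.16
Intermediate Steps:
s = -123/5 (s = -(6*(4*5) + 3)/5 = -(6*20 + 3)/5 = -(120 + 3)/5 = -⅕*123 = -123/5 ≈ -24.600)
(s + 10)² = (-123/5 + 10)² = (-73/5)² = 5329/25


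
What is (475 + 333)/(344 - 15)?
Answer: 808/329 ≈ 2.4559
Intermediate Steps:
(475 + 333)/(344 - 15) = 808/329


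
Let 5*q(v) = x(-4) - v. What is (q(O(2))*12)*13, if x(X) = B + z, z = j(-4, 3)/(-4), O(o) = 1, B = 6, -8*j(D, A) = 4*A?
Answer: 1677/10 ≈ 167.70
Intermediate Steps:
j(D, A) = -A/2
z = 3/8 (z = -½*3/(-4) = -3/2*(-¼) = 3/8 ≈ 0.37500)
x(X) = 51/8 (x(X) = 6 + 3/8 = 51/8)
q(v) = 51/40 - v/5 (q(v) = (51/8 - v)/5 = 51/40 - v/5)
(q(O(2))*12)*13 = ((51/40 - ⅕*1)*12)*13 = ((51/40 - ⅕)*12)*13 = ((43/40)*12)*13 = (129/10)*13 = 1677/10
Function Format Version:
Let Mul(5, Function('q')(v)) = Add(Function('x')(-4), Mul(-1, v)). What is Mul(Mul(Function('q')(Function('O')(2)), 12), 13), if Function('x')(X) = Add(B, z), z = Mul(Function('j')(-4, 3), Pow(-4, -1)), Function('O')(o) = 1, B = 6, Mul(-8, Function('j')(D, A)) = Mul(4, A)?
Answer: Rational(1677, 10) ≈ 167.70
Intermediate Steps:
Function('j')(D, A) = Mul(Rational(-1, 2), A) (Function('j')(D, A) = Mul(Rational(-1, 8), Mul(4, A)) = Mul(Rational(-1, 2), A))
z = Rational(3, 8) (z = Mul(Mul(Rational(-1, 2), 3), Pow(-4, -1)) = Mul(Rational(-3, 2), Rational(-1, 4)) = Rational(3, 8) ≈ 0.37500)
Function('x')(X) = Rational(51, 8) (Function('x')(X) = Add(6, Rational(3, 8)) = Rational(51, 8))
Function('q')(v) = Add(Rational(51, 40), Mul(Rational(-1, 5), v)) (Function('q')(v) = Mul(Rational(1, 5), Add(Rational(51, 8), Mul(-1, v))) = Add(Rational(51, 40), Mul(Rational(-1, 5), v)))
Mul(Mul(Function('q')(Function('O')(2)), 12), 13) = Mul(Mul(Add(Rational(51, 40), Mul(Rational(-1, 5), 1)), 12), 13) = Mul(Mul(Add(Rational(51, 40), Rational(-1, 5)), 12), 13) = Mul(Mul(Rational(43, 40), 12), 13) = Mul(Rational(129, 10), 13) = Rational(1677, 10)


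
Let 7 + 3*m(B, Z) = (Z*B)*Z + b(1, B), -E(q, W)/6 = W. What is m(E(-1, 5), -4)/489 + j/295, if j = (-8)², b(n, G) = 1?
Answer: -5498/48085 ≈ -0.11434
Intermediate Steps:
E(q, W) = -6*W
j = 64
m(B, Z) = -2 + B*Z²/3 (m(B, Z) = -7/3 + ((Z*B)*Z + 1)/3 = -7/3 + ((B*Z)*Z + 1)/3 = -7/3 + (B*Z² + 1)/3 = -7/3 + (1 + B*Z²)/3 = -7/3 + (⅓ + B*Z²/3) = -2 + B*Z²/3)
m(E(-1, 5), -4)/489 + j/295 = (-2 + (⅓)*(-6*5)*(-4)²)/489 + 64/295 = (-2 + (⅓)*(-30)*16)*(1/489) + 64*(1/295) = (-2 - 160)*(1/489) + 64/295 = -162*1/489 + 64/295 = -54/163 + 64/295 = -5498/48085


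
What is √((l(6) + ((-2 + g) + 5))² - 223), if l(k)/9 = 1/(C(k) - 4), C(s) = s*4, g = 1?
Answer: 3*I*√9031/20 ≈ 14.255*I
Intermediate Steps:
C(s) = 4*s
l(k) = 9/(-4 + 4*k) (l(k) = 9/(4*k - 4) = 9/(-4 + 4*k))
√((l(6) + ((-2 + g) + 5))² - 223) = √((9/(4*(-1 + 6)) + ((-2 + 1) + 5))² - 223) = √(((9/4)/5 + (-1 + 5))² - 223) = √(((9/4)*(⅕) + 4)² - 223) = √((9/20 + 4)² - 223) = √((89/20)² - 223) = √(7921/400 - 223) = √(-81279/400) = 3*I*√9031/20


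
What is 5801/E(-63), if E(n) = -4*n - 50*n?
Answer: 5801/3402 ≈ 1.7052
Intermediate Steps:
E(n) = -54*n
5801/E(-63) = 5801/((-54*(-63))) = 5801/3402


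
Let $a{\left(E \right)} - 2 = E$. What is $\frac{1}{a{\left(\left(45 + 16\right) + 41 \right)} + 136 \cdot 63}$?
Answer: $\frac{1}{8672} \approx 0.00011531$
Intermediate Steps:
$a{\left(E \right)} = 2 + E$
$\frac{1}{a{\left(\left(45 + 16\right) + 41 \right)} + 136 \cdot 63} = \frac{1}{\left(2 + \left(\left(45 + 16\right) + 41\right)\right) + 136 \cdot 63} = \frac{1}{\left(2 + \left(61 + 41\right)\right) + 8568} = \frac{1}{\left(2 + 102\right) + 8568} = \frac{1}{104 + 8568} = \frac{1}{8672}$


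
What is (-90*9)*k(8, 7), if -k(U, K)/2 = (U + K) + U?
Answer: 37260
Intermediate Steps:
k(U, K) = -4*U - 2*K (k(U, K) = -2*((U + K) + U) = -2*((K + U) + U) = -2*(K + 2*U) = -4*U - 2*K)
(-90*9)*k(8, 7) = (-90*9)*(-4*8 - 2*7) = -810*(-32 - 14) = -810*(-46) = 37260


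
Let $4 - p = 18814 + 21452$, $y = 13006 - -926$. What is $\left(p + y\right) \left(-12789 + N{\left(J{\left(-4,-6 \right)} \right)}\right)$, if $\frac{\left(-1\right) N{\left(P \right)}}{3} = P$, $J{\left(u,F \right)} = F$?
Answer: $336260430$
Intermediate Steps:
$N{\left(P \right)} = - 3 P$
$y = 13932$ ($y = 13006 + 926 = 13932$)
$p = -40262$ ($p = 4 - \left(18814 + 21452\right) = 4 - 40266 = -40262$)
$\left(p + y\right) \left(-12789 + N{\left(J{\left(-4,-6 \right)} \right)}\right) = \left(-40262 + 13932\right) \left(-12789 - -18\right) = - 26330 \left(-12789 + 18\right) = \left(-26330\right) \left(-12771\right) = 336260430$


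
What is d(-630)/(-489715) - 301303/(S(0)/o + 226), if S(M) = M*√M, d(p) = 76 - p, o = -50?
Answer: -147552758201/110675590 ≈ -1333.2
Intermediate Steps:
S(M) = M^(3/2)
d(-630)/(-489715) - 301303/(S(0)/o + 226) = (76 - 1*(-630))/(-489715) - 301303/(0^(3/2)/(-50) + 226) = (76 + 630)*(-1/489715) - 301303/(0*(-1/50) + 226) = 706*(-1/489715) - 301303/(0 + 226) = -706/489715 - 301303/226 = -147552758201/110675590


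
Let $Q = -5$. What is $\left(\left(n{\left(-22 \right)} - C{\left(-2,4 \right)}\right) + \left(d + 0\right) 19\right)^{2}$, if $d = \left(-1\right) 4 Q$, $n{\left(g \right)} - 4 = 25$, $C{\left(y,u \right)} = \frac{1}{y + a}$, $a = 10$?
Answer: $\frac{10699441}{64} \approx 1.6718 \cdot 10^{5}$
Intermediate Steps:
$C{\left(y,u \right)} = \frac{1}{10 + y}$ ($C{\left(y,u \right)} = \frac{1}{y + 10} = \frac{1}{10 + y}$)
$n{\left(g \right)} = 29$ ($n{\left(g \right)} = 4 + 25 = 29$)
$d = 20$ ($d = \left(-1\right) 4 \left(-5\right) = \left(-4\right) \left(-5\right) = 20$)
$\left(\left(n{\left(-22 \right)} - C{\left(-2,4 \right)}\right) + \left(d + 0\right) 19\right)^{2} = \left(\left(29 - \frac{1}{10 - 2}\right) + \left(20 + 0\right) 19\right)^{2} = \left(\left(29 - \frac{1}{8}\right) + 20 \cdot 19\right)^{2} = \left(\left(29 - \frac{1}{8}\right) + 380\right)^{2} = \left(\frac{231}{8} + 380\right)^{2} = \left(\frac{3271}{8}\right)^{2} = \frac{10699441}{64}$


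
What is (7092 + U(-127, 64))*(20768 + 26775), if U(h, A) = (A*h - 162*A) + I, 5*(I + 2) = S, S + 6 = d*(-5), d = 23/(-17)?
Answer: -46092795871/85 ≈ -5.4227e+8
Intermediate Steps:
d = -23/17 (d = 23*(-1/17) = -23/17 ≈ -1.3529)
S = 13/17 (S = -6 - 23/17*(-5) = -6 + 115/17 = 13/17 ≈ 0.76471)
I = -157/85 (I = -2 + (1/5)*(13/17) = -2 + 13/85 = -157/85 ≈ -1.8471)
U(h, A) = -157/85 - 162*A + A*h (U(h, A) = (A*h - 162*A) - 157/85 = (-162*A + A*h) - 157/85 = -157/85 - 162*A + A*h)
(7092 + U(-127, 64))*(20768 + 26775) = (7092 + (-157/85 - 162*64 + 64*(-127)))*(20768 + 26775) = (7092 + (-157/85 - 10368 - 8128))*47543 = (7092 - 1572317/85)*47543 = -969497/85*47543 = -46092795871/85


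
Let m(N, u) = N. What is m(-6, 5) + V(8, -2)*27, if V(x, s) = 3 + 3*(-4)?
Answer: -249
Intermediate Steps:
V(x, s) = -9 (V(x, s) = 3 - 12 = -9)
m(-6, 5) + V(8, -2)*27 = -6 - 9*27 = -6 - 243 = -249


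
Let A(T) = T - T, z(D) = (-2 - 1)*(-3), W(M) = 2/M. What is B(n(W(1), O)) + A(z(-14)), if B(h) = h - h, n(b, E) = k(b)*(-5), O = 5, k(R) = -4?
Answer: 0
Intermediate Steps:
z(D) = 9 (z(D) = -3*(-3) = 9)
n(b, E) = 20 (n(b, E) = -4*(-5) = 20)
B(h) = 0
A(T) = 0
B(n(W(1), O)) + A(z(-14)) = 0 + 0 = 0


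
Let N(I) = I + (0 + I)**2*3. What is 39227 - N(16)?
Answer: 38443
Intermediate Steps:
N(I) = I + 3*I**2 (N(I) = I + I**2*3 = I + 3*I**2)
39227 - N(16) = 39227 - 16*(1 + 3*16) = 39227 - 16*(1 + 48) = 39227 - 16*49 = 39227 - 1*784 = 39227 - 784 = 38443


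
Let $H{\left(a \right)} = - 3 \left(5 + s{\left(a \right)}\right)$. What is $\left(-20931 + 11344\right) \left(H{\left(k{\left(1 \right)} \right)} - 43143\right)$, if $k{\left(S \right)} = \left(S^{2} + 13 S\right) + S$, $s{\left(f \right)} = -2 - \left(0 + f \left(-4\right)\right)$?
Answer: $415423884$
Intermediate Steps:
$s{\left(f \right)} = -2 + 4 f$ ($s{\left(f \right)} = -2 - \left(0 - 4 f\right) = -2 - - 4 f = -2 + 4 f$)
$k{\left(S \right)} = S^{2} + 14 S$
$H{\left(a \right)} = -9 - 12 a$ ($H{\left(a \right)} = - 3 \left(5 + \left(-2 + 4 a\right)\right) = - 3 \left(3 + 4 a\right) = -9 - 12 a$)
$\left(-20931 + 11344\right) \left(H{\left(k{\left(1 \right)} \right)} - 43143\right) = \left(-20931 + 11344\right) \left(\left(-9 - 12 \cdot 1 \left(14 + 1\right)\right) - 43143\right) = - 9587 \left(\left(-9 - 12 \cdot 1 \cdot 15\right) - 43143\right) = - 9587 \left(\left(-9 - 180\right) - 43143\right) = - 9587 \left(-189 - 43143\right) = \left(-9587\right) \left(-43332\right) = 415423884$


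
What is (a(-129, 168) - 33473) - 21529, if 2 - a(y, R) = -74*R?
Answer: -42568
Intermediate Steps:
a(y, R) = 2 + 74*R (a(y, R) = 2 - (-74)*R = 2 + 74*R)
(a(-129, 168) - 33473) - 21529 = ((2 + 74*168) - 33473) - 21529 = ((2 + 12432) - 33473) - 21529 = (12434 - 33473) - 21529 = -21039 - 21529 = -42568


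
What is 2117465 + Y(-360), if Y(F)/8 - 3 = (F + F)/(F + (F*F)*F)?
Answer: 274428691905/129601 ≈ 2.1175e+6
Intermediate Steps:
Y(F) = 24 + 16*F/(F + F**3) (Y(F) = 24 + 8*((F + F)/(F + (F*F)*F)) = 24 + 8*((2*F)/(F + F**2*F)) = 24 + 8*((2*F)/(F + F**3)) = 24 + 8*(2*F/(F + F**3)) = 24 + 16*F/(F + F**3))
2117465 + Y(-360) = 2117465 + 8*(5 + 3*(-360)**2)/(1 + (-360)**2) = 2117465 + 8*(5 + 3*129600)/(1 + 129600) = 2117465 + 8*(5 + 388800)/129601 = 2117465 + 8*(1/129601)*388805 = 2117465 + 3110440/129601 = 274428691905/129601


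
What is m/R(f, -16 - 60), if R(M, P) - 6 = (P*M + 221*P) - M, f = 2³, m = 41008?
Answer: -20504/8703 ≈ -2.3560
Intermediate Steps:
f = 8
R(M, P) = 6 - M + 221*P + M*P (R(M, P) = 6 + ((P*M + 221*P) - M) = 6 + ((M*P + 221*P) - M) = 6 + ((221*P + M*P) - M) = 6 + (-M + 221*P + M*P) = 6 - M + 221*P + M*P)
m/R(f, -16 - 60) = 41008/(6 - 1*8 + 221*(-16 - 60) + 8*(-16 - 60)) = 41008/(6 - 8 + 221*(-76) + 8*(-76)) = 41008/(6 - 8 - 16796 - 608) = 41008/(-17406) = 41008*(-1/17406) = -20504/8703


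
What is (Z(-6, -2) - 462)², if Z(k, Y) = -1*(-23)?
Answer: 192721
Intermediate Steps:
Z(k, Y) = 23
(Z(-6, -2) - 462)² = (23 - 462)² = (-439)² = 192721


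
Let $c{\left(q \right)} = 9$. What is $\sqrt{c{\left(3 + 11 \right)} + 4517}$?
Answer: $\sqrt{4526} \approx 67.276$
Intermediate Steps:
$\sqrt{c{\left(3 + 11 \right)} + 4517} = \sqrt{9 + 4517} = \sqrt{4526}$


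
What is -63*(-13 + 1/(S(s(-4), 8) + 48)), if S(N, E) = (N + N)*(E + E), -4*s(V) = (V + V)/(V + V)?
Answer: 32697/40 ≈ 817.42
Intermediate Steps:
s(V) = -¼ (s(V) = -(V + V)/(4*(V + V)) = -2*V/(4*(2*V)) = -2*V*1/(2*V)/4 = -¼*1 = -¼)
S(N, E) = 4*E*N (S(N, E) = (2*N)*(2*E) = 4*E*N)
-63*(-13 + 1/(S(s(-4), 8) + 48)) = -63*(-13 + 1/(4*8*(-¼) + 48)) = -63*(-13 + 1/(-8 + 48)) = -63*(-13 + 1/40) = -63*(-519/40) = 32697/40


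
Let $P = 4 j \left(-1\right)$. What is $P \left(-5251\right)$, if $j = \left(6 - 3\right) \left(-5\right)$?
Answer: $-315060$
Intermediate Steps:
$j = -15$ ($j = \left(6 - 3\right) \left(-5\right) = 3 \left(-5\right) = -15$)
$P = 60$ ($P = 4 \left(-15\right) \left(-1\right) = \left(-60\right) \left(-1\right) = 60$)
$P \left(-5251\right) = 60 \left(-5251\right) = -315060$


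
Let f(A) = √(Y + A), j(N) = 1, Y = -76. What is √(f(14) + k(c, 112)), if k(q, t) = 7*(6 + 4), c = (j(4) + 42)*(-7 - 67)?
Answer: √(70 + I*√62) ≈ 8.3798 + 0.46982*I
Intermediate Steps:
f(A) = √(-76 + A)
c = -3182 (c = (1 + 42)*(-7 - 67) = 43*(-74) = -3182)
k(q, t) = 70 (k(q, t) = 7*10 = 70)
√(f(14) + k(c, 112)) = √(√(-76 + 14) + 70) = √(√(-62) + 70) = √(I*√62 + 70) = √(70 + I*√62)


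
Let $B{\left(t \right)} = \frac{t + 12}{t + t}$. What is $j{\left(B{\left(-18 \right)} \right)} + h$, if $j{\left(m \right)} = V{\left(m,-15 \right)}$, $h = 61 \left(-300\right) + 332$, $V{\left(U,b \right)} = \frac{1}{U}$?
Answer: $-17962$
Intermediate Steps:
$B{\left(t \right)} = \frac{12 + t}{2 t}$
$h = -17968$ ($h = -18300 + 332 = -17968$)
$j{\left(m \right)} = \frac{1}{m}$
$j{\left(B{\left(-18 \right)} \right)} + h = \frac{1}{\frac{1}{2} \frac{1}{-18} \left(12 - 18\right)} - 17968 = \frac{1}{\frac{1}{2} \left(- \frac{1}{18}\right) \left(-6\right)} - 17968 = \frac{1}{\frac{1}{6}} - 17968 = 6 - 17968 = -17962$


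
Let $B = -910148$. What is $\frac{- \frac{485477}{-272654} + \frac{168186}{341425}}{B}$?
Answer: $- \frac{211610570369}{84726489126508600} \approx -2.4976 \cdot 10^{-6}$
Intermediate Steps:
$\frac{- \frac{485477}{-272654} + \frac{168186}{341425}}{B} = \frac{- \frac{485477}{-272654} + \frac{168186}{341425}}{-910148} = \left(\left(-485477\right) \left(- \frac{1}{272654}\right) + 168186 \cdot \frac{1}{341425}\right) \left(- \frac{1}{910148}\right) = \left(\frac{485477}{272654} + \frac{168186}{341425}\right) \left(- \frac{1}{910148}\right) = \frac{211610570369}{93090891950} \left(- \frac{1}{910148}\right) = - \frac{211610570369}{84726489126508600}$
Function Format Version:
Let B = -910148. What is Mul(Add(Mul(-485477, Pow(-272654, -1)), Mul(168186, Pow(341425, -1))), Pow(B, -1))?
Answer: Rational(-211610570369, 84726489126508600) ≈ -2.4976e-6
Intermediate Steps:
Mul(Add(Mul(-485477, Pow(-272654, -1)), Mul(168186, Pow(341425, -1))), Pow(B, -1)) = Mul(Add(Mul(-485477, Pow(-272654, -1)), Mul(168186, Pow(341425, -1))), Pow(-910148, -1)) = Mul(Add(Mul(-485477, Rational(-1, 272654)), Mul(168186, Rational(1, 341425))), Rational(-1, 910148)) = Mul(Add(Rational(485477, 272654), Rational(168186, 341425)), Rational(-1, 910148)) = Mul(Rational(211610570369, 93090891950), Rational(-1, 910148)) = Rational(-211610570369, 84726489126508600)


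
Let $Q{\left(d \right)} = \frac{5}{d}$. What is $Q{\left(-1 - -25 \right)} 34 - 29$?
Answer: $- \frac{263}{12} \approx -21.917$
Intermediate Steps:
$Q{\left(-1 - -25 \right)} 34 - 29 = \frac{5}{-1 - -25} \cdot 34 - 29 = \frac{5}{-1 + 25} \cdot 34 - 29 = \frac{5}{24} \cdot 34 - 29 = \frac{85}{12} - 29 = - \frac{263}{12}$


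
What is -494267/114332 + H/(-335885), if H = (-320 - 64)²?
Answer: -182875810687/38402403820 ≈ -4.7621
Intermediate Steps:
H = 147456 (H = (-384)² = 147456)
-494267/114332 + H/(-335885) = -494267/114332 + 147456/(-335885) = -494267*1/114332 + 147456*(-1/335885) = -494267/114332 - 147456/335885 = -182875810687/38402403820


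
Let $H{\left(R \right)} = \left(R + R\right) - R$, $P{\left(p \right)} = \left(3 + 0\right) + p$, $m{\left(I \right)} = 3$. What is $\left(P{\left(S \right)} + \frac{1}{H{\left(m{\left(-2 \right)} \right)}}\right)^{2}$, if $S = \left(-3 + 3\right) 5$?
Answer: $\frac{100}{9} \approx 11.111$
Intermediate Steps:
$S = 0$ ($S = 0 \cdot 5 = 0$)
$P{\left(p \right)} = 3 + p$
$H{\left(R \right)} = R$ ($H{\left(R \right)} = 2 R - R = R$)
$\left(P{\left(S \right)} + \frac{1}{H{\left(m{\left(-2 \right)} \right)}}\right)^{2} = \left(\left(3 + 0\right) + \frac{1}{3}\right)^{2} = \left(3 + \frac{1}{3}\right)^{2} = \left(\frac{10}{3}\right)^{2} = \frac{100}{9}$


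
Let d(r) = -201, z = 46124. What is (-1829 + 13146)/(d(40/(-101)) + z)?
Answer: 11317/45923 ≈ 0.24643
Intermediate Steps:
(-1829 + 13146)/(d(40/(-101)) + z) = (-1829 + 13146)/(-201 + 46124) = 11317/45923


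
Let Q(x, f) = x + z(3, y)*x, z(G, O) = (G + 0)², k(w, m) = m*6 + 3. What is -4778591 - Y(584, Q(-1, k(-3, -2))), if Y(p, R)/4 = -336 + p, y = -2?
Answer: -4779583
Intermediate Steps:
k(w, m) = 3 + 6*m (k(w, m) = 6*m + 3 = 3 + 6*m)
z(G, O) = G²
Q(x, f) = 10*x (Q(x, f) = x + 3²*x = x + 9*x = 10*x)
Y(p, R) = -1344 + 4*p (Y(p, R) = 4*(-336 + p) = -1344 + 4*p)
-4778591 - Y(584, Q(-1, k(-3, -2))) = -4778591 - (-1344 + 4*584) = -4778591 - (-1344 + 2336) = -4778591 - 1*992 = -4778591 - 992 = -4779583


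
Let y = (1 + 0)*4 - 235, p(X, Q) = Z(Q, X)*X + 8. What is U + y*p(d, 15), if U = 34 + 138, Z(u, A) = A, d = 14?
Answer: -46952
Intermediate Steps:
p(X, Q) = 8 + X**2 (p(X, Q) = X*X + 8 = X**2 + 8 = 8 + X**2)
y = -231 (y = 1*4 - 235 = 4 - 235 = -231)
U = 172
U + y*p(d, 15) = 172 - 231*(8 + 14**2) = 172 - 231*(8 + 196) = 172 - 231*204 = 172 - 47124 = -46952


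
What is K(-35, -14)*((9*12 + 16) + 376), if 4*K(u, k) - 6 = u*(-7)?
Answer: 31375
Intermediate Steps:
K(u, k) = 3/2 - 7*u/4 (K(u, k) = 3/2 + (u*(-7))/4 = 3/2 + (-7*u)/4 = 3/2 - 7*u/4)
K(-35, -14)*((9*12 + 16) + 376) = (3/2 - 7/4*(-35))*((9*12 + 16) + 376) = (3/2 + 245/4)*((108 + 16) + 376) = 251*(124 + 376)/4 = (251/4)*500 = 31375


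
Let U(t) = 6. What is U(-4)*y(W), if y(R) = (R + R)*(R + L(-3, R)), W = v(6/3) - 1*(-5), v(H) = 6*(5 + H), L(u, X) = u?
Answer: 24816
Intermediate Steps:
v(H) = 30 + 6*H
W = 47 (W = (30 + 6*(6/3)) - 1*(-5) = (30 + 6*(6*(⅓))) + 5 = (30 + 6*2) + 5 = (30 + 12) + 5 = 42 + 5 = 47)
y(R) = 2*R*(-3 + R) (y(R) = (R + R)*(R - 3) = (2*R)*(-3 + R) = 2*R*(-3 + R))
U(-4)*y(W) = 6*(2*47*(-3 + 47)) = 6*(2*47*44) = 6*4136 = 24816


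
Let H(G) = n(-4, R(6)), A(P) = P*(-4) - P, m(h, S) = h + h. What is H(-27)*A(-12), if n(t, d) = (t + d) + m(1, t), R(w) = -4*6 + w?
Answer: -1200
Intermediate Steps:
m(h, S) = 2*h
A(P) = -5*P (A(P) = -4*P - P = -5*P)
R(w) = -24 + w
n(t, d) = 2 + d + t (n(t, d) = (t + d) + 2*1 = (d + t) + 2 = 2 + d + t)
H(G) = -20 (H(G) = 2 + (-24 + 6) - 4 = 2 - 18 - 4 = -20)
H(-27)*A(-12) = -(-100)*(-12) = -20*60 = -1200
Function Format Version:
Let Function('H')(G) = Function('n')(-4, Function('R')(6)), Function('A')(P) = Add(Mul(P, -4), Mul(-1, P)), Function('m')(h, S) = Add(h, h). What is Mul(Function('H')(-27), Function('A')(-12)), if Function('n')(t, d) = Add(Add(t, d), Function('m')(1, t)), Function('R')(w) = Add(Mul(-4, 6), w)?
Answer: -1200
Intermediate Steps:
Function('m')(h, S) = Mul(2, h)
Function('A')(P) = Mul(-5, P) (Function('A')(P) = Add(Mul(-4, P), Mul(-1, P)) = Mul(-5, P))
Function('R')(w) = Add(-24, w)
Function('n')(t, d) = Add(2, d, t) (Function('n')(t, d) = Add(Add(t, d), Mul(2, 1)) = Add(Add(d, t), 2) = Add(2, d, t))
Function('H')(G) = -20 (Function('H')(G) = Add(2, Add(-24, 6), -4) = Add(2, -18, -4) = -20)
Mul(Function('H')(-27), Function('A')(-12)) = Mul(-20, Mul(-5, -12)) = Mul(-20, 60) = -1200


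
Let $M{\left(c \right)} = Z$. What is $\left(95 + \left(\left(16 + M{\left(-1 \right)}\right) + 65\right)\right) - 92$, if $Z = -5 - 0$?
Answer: $79$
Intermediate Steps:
$Z = -5$ ($Z = -5 + 0 = -5$)
$M{\left(c \right)} = -5$
$\left(95 + \left(\left(16 + M{\left(-1 \right)}\right) + 65\right)\right) - 92 = \left(95 + \left(\left(16 - 5\right) + 65\right)\right) - 92 = \left(95 + \left(11 + 65\right)\right) - 92 = \left(95 + 76\right) - 92 = 171 - 92 = 79$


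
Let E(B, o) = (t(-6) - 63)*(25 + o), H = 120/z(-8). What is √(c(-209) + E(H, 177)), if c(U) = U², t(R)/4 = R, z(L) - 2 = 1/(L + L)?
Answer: √26107 ≈ 161.58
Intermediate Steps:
z(L) = 2 + 1/(2*L) (z(L) = 2 + 1/(L + L) = 2 + 1/(2*L))
t(R) = 4*R
H = 1920/31 (H = 120/(2 + (½)/(-8)) = 120/(2 + (½)*(-⅛)) = 120/(2 - 1/16) = 120/(31/16) = 120*(16/31) = 1920/31 ≈ 61.935)
E(B, o) = -2175 - 87*o (E(B, o) = (4*(-6) - 63)*(25 + o) = (-24 - 63)*(25 + o) = -87*(25 + o) = -2175 - 87*o)
√(c(-209) + E(H, 177)) = √((-209)² + (-2175 - 87*177)) = √(43681 + (-2175 - 15399)) = √(43681 - 17574) = √26107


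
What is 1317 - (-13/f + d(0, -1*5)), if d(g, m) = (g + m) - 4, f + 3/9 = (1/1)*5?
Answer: 18603/14 ≈ 1328.8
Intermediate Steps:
f = 14/3 (f = -⅓ + (1/1)*5 = -⅓ + (1*1)*5 = -⅓ + 1*5 = -⅓ + 5 = 14/3 ≈ 4.6667)
d(g, m) = -4 + g + m
1317 - (-13/f + d(0, -1*5)) = 1317 - (-13/14/3 + (-4 + 0 - 1*5)) = 1317 - (-13*3/14 + (-4 + 0 - 5)) = 1317 - (-39/14 - 9) = 1317 - 1*(-165/14) = 1317 + 165/14 = 18603/14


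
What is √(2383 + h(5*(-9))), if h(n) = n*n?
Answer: 2*√1102 ≈ 66.393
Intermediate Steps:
h(n) = n²
√(2383 + h(5*(-9))) = √(2383 + (5*(-9))²) = √(2383 + (-45)²) = √(2383 + 2025) = √4408 = 2*√1102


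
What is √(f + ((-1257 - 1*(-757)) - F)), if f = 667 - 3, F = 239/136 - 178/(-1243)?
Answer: √1158088131794/84524 ≈ 12.732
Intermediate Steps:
F = 321285/169048 (F = 239*(1/136) - 178*(-1/1243) = 239/136 + 178/1243 = 321285/169048 ≈ 1.9006)
f = 664
√(f + ((-1257 - 1*(-757)) - F)) = √(664 + ((-1257 - 1*(-757)) - 1*321285/169048)) = √(664 + ((-1257 + 757) - 321285/169048)) = √(664 + (-500 - 321285/169048)) = √(664 - 84845285/169048) = √(27402587/169048) = √1158088131794/84524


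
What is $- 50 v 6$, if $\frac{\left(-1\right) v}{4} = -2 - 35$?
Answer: $-44400$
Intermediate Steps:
$v = 148$ ($v = - 4 \left(-2 - 35\right) = \left(-4\right) \left(-37\right) = 148$)
$- 50 v 6 = \left(-50\right) 148 \cdot 6 = \left(-7400\right) 6 = -44400$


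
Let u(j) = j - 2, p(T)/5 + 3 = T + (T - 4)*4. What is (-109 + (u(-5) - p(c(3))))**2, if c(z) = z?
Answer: 9216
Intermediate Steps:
p(T) = -95 + 25*T (p(T) = -15 + 5*(T + (T - 4)*4) = -15 + 5*(T + (-4 + T)*4) = -15 + 5*(T + (-16 + 4*T)) = -15 + 5*(-16 + 5*T) = -15 + (-80 + 25*T) = -95 + 25*T)
u(j) = -2 + j
(-109 + (u(-5) - p(c(3))))**2 = (-109 + ((-2 - 5) - (-95 + 25*3)))**2 = (-109 + (-7 - (-95 + 75)))**2 = (-109 + (-7 - 1*(-20)))**2 = (-109 + (-7 + 20))**2 = (-109 + 13)**2 = (-96)**2 = 9216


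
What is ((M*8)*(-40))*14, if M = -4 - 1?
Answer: 22400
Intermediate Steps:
M = -5
((M*8)*(-40))*14 = (-5*8*(-40))*14 = -40*(-40)*14 = 1600*14 = 22400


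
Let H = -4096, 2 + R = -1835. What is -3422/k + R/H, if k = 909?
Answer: -12346679/3723264 ≈ -3.3161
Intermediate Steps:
R = -1837 (R = -2 - 1835 = -1837)
-3422/k + R/H = -3422/909 - 1837/(-4096) = -3422*1/909 - 1837*(-1/4096) = -3422/909 + 1837/4096 = -12346679/3723264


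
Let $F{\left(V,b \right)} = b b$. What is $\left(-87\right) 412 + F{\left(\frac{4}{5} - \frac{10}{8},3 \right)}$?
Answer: $-35835$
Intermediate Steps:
$F{\left(V,b \right)} = b^{2}$
$\left(-87\right) 412 + F{\left(\frac{4}{5} - \frac{10}{8},3 \right)} = \left(-87\right) 412 + 3^{2} = -35844 + 9 = -35835$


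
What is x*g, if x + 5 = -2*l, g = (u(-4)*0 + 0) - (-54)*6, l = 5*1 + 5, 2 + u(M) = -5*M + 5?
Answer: -8100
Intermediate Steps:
u(M) = 3 - 5*M (u(M) = -2 + (-5*M + 5) = -2 + (5 - 5*M) = 3 - 5*M)
l = 10 (l = 5 + 5 = 10)
g = 324 (g = ((3 - 5*(-4))*0 + 0) - (-54)*6 = ((3 + 20)*0 + 0) - 1*(-324) = (23*0 + 0) + 324 = (0 + 0) + 324 = 0 + 324 = 324)
x = -25 (x = -5 - 2*10 = -5 - 20 = -25)
x*g = -25*324 = -8100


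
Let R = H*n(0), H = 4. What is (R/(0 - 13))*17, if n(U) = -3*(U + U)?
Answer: 0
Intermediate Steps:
n(U) = -6*U
R = 0 (R = 4*(-6*0) = 4*0 = 0)
(R/(0 - 13))*17 = (0/(0 - 13))*17 = (0/(-13))*17 = -1/13*0*17 = 0*17 = 0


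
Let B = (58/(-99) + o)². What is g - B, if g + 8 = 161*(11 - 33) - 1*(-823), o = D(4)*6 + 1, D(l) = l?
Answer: -32569216/9801 ≈ -3323.1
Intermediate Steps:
o = 25 (o = 4*6 + 1 = 24 + 1 = 25)
B = 5841889/9801 (B = (58/(-99) + 25)² = (58*(-1/99) + 25)² = (-58/99 + 25)² = (2417/99)² = 5841889/9801 ≈ 596.05)
g = -2727 (g = -8 + (161*(11 - 33) - 1*(-823)) = -8 + (161*(-22) + 823) = -8 + (-3542 + 823) = -8 - 2719 = -2727)
g - B = -2727 - 1*5841889/9801 = -2727 - 5841889/9801 = -32569216/9801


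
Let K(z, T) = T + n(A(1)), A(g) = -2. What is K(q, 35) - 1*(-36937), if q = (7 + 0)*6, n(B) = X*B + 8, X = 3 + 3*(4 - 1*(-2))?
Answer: 36938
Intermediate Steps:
X = 21 (X = 3 + 3*(4 + 2) = 3 + 3*6 = 3 + 18 = 21)
n(B) = 8 + 21*B (n(B) = 21*B + 8 = 8 + 21*B)
q = 42 (q = 7*6 = 42)
K(z, T) = -34 + T (K(z, T) = T + (8 + 21*(-2)) = T + (8 - 42) = T - 34 = -34 + T)
K(q, 35) - 1*(-36937) = (-34 + 35) - 1*(-36937) = 1 + 36937 = 36938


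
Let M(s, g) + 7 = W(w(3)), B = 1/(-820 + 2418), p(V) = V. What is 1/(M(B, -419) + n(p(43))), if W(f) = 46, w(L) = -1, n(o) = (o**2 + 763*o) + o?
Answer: 1/34740 ≈ 2.8785e-5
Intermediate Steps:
n(o) = o**2 + 764*o
B = 1/1598 ≈ 0.00062578
M(s, g) = 39 (M(s, g) = -7 + 46 = 39)
1/(M(B, -419) + n(p(43))) = 1/(39 + 43*(764 + 43)) = 1/(39 + 43*807) = 1/(39 + 34701) = 1/34740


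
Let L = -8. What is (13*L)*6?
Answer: -624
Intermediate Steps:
(13*L)*6 = (13*(-8))*6 = -104*6 = -624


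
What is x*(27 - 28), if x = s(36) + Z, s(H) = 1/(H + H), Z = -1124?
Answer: 80927/72 ≈ 1124.0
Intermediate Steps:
s(H) = 1/(2*H)
x = -80927/72 (x = (½)/36 - 1124 = (½)*(1/36) - 1124 = 1/72 - 1124 = -80927/72 ≈ -1124.0)
x*(27 - 28) = -80927*(27 - 28)/72 = -80927/72*(-1) = 80927/72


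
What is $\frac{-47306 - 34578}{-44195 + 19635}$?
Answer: $\frac{20471}{6140} \approx 3.334$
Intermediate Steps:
$\frac{-47306 - 34578}{-44195 + 19635} = \frac{-47306 - 34578}{-24560} = \left(-47306 - 34578\right) \left(- \frac{1}{24560}\right) = \left(-81884\right) \left(- \frac{1}{24560}\right) = \frac{20471}{6140}$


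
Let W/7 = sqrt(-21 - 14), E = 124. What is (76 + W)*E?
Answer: 9424 + 868*I*sqrt(35) ≈ 9424.0 + 5135.2*I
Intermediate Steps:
W = 7*I*sqrt(35) (W = 7*sqrt(-21 - 14) = 7*sqrt(-35) = 7*(I*sqrt(35)) = 7*I*sqrt(35) ≈ 41.413*I)
(76 + W)*E = (76 + 7*I*sqrt(35))*124 = 9424 + 868*I*sqrt(35)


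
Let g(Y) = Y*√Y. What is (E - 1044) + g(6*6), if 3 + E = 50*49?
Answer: 1619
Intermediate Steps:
E = 2447 (E = -3 + 50*49 = -3 + 2450 = 2447)
g(Y) = Y^(3/2)
(E - 1044) + g(6*6) = (2447 - 1044) + (6*6)^(3/2) = 1403 + 36^(3/2) = 1403 + 216 = 1619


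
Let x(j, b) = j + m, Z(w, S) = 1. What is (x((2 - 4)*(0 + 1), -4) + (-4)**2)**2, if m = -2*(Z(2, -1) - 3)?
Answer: 324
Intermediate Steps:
m = 4 (m = -2*(1 - 3) = -2*(-2) = 4)
x(j, b) = 4 + j (x(j, b) = j + 4 = 4 + j)
(x((2 - 4)*(0 + 1), -4) + (-4)**2)**2 = ((4 + (2 - 4)*(0 + 1)) + (-4)**2)**2 = ((4 - 2*1) + 16)**2 = ((4 - 2) + 16)**2 = (2 + 16)**2 = 18**2 = 324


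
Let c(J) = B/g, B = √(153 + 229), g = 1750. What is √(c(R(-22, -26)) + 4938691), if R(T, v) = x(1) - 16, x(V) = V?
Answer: √(604989647500 + 70*√382)/350 ≈ 2222.3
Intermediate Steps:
B = √382 ≈ 19.545
R(T, v) = -15 (R(T, v) = 1 - 16 = -15)
c(J) = √382/1750
√(c(R(-22, -26)) + 4938691) = √(√382/1750 + 4938691) = √(4938691 + √382/1750)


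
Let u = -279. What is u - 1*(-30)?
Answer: -249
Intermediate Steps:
u - 1*(-30) = -279 - 1*(-30) = -279 + 30 = -249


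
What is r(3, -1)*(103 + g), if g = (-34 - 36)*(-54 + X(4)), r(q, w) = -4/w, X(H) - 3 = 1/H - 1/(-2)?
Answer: 14482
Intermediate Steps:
X(H) = 7/2 + 1/H (X(H) = 3 + (1/H - 1/(-2)) = 3 + (1/H - 1*(-1/2)) = 3 + (1/H + 1/2) = 3 + (1/2 + 1/H) = 7/2 + 1/H)
g = 7035/2 (g = (-34 - 36)*(-54 + (7/2 + 1/4)) = -70*(-54 + (7/2 + 1/4)) = -70*(-54 + 15/4) = -70*(-201/4) = 7035/2 ≈ 3517.5)
r(3, -1)*(103 + g) = (-4/(-1))*(103 + 7035/2) = -4*(-1)*(7241/2) = 4*(7241/2) = 14482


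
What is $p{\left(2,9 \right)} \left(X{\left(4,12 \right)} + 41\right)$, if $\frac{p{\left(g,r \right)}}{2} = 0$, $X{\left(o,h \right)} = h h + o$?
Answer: $0$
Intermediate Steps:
$X{\left(o,h \right)} = o + h^{2}$ ($X{\left(o,h \right)} = h^{2} + o = o + h^{2}$)
$p{\left(g,r \right)} = 0$ ($p{\left(g,r \right)} = 2 \cdot 0 = 0$)
$p{\left(2,9 \right)} \left(X{\left(4,12 \right)} + 41\right) = 0 \left(\left(4 + 12^{2}\right) + 41\right) = 0 \left(\left(4 + 144\right) + 41\right) = 0 \left(148 + 41\right) = 0 \cdot 189 = 0$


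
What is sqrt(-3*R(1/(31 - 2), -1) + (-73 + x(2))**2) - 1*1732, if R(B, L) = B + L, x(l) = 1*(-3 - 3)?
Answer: -1732 + sqrt(5251117)/29 ≈ -1653.0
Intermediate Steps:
x(l) = -6 (x(l) = 1*(-6) = -6)
sqrt(-3*R(1/(31 - 2), -1) + (-73 + x(2))**2) - 1*1732 = sqrt(-3*(1/(31 - 2) - 1) + (-73 - 6)**2) - 1*1732 = sqrt(-3*(1/29 - 1) + (-79)**2) - 1732 = sqrt(-3*(1/29 - 1) + 6241) - 1732 = sqrt(-3*(-28/29) + 6241) - 1732 = sqrt(84/29 + 6241) - 1732 = sqrt(181073/29) - 1732 = sqrt(5251117)/29 - 1732 = -1732 + sqrt(5251117)/29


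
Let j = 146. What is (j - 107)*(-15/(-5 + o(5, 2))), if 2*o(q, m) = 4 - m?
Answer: 585/4 ≈ 146.25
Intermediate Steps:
o(q, m) = 2 - m/2 (o(q, m) = (4 - m)/2 = 2 - m/2)
(j - 107)*(-15/(-5 + o(5, 2))) = (146 - 107)*(-15/(-5 + (2 - 1/2*2))) = 39*(-15/(-5 + (2 - 1))) = 39*(-15/(-5 + 1)) = 39*(-15/(-4)) = 39*(-1/4*(-15)) = 39*(15/4) = 585/4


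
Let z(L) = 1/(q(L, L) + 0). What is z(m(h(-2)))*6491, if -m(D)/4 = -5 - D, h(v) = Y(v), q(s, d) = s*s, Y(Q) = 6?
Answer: 6491/1936 ≈ 3.3528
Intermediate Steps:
q(s, d) = s**2
h(v) = 6
m(D) = 20 + 4*D (m(D) = -4*(-5 - D) = 20 + 4*D)
z(L) = L**(-2) (z(L) = 1/(L**2 + 0) = 1/(L**2) = L**(-2))
z(m(h(-2)))*6491 = 6491/(20 + 4*6)**2 = 6491/(20 + 24)**2 = 6491/44**2 = (1/1936)*6491 = 6491/1936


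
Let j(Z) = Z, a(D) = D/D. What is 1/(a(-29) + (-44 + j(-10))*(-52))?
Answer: 1/2809 ≈ 0.00035600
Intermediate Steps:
a(D) = 1
1/(a(-29) + (-44 + j(-10))*(-52)) = 1/(1 + (-44 - 10)*(-52)) = 1/(1 - 54*(-52)) = 1/(1 + 2808) = 1/2809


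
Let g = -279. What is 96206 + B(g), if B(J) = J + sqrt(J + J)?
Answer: 95927 + 3*I*sqrt(62) ≈ 95927.0 + 23.622*I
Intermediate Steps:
B(J) = J + sqrt(2)*sqrt(J) (B(J) = J + sqrt(2*J) = J + sqrt(2)*sqrt(J))
96206 + B(g) = 96206 + (-279 + sqrt(2)*sqrt(-279)) = 96206 + (-279 + sqrt(2)*(3*I*sqrt(31))) = 96206 + (-279 + 3*I*sqrt(62)) = 95927 + 3*I*sqrt(62)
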